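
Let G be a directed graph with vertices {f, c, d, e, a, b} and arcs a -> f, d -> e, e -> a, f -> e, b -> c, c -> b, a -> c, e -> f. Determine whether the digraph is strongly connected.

No

There is no directed path from c to d, so the graph is not strongly connected.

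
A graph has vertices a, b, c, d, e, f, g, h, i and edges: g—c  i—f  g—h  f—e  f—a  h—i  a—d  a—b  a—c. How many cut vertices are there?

2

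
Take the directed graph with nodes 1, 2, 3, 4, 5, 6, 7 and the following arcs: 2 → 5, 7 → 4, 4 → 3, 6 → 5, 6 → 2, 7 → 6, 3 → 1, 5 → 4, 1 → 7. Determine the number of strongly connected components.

1

{1, 2, 3, 4, 5, 6, 7} are all mutually reachable — one SCC of size 7.
That gives 1 strongly connected component.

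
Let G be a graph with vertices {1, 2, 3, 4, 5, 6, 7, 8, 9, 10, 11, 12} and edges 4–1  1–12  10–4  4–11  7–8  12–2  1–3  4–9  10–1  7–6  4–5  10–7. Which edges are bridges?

1-12, 1-3, 10-7, 11-4, 12-2, 4-5, 4-9, 6-7, 7-8

The edges on the cycle 10-4-1-10 are not bridges since each lies on that cycle.
But removing 7–6 disconnects 7 from 6; removing 4–11 disconnects 4 from 11; removing 12–2 disconnects 12 from 2; removing 7–8 disconnects 7 from 8 — these are bridges.
In total 9 edges are bridges.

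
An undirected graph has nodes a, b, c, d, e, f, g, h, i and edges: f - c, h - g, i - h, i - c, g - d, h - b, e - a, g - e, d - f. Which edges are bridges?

a-e, b-h, e-g

The edges on the cycle i-h-g-d-f-c-i are not bridges since each lies on that cycle.
But removing a - e disconnects a from e; removing h - b disconnects h from b; removing g - e disconnects g from e — these are bridges.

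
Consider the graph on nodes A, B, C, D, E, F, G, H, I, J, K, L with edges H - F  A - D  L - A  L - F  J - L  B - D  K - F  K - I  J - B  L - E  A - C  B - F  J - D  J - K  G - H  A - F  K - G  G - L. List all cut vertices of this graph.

A, K, L

Removing A increases the component count from 1 to 2, so A is a cut vertex.
Removing K increases the component count from 1 to 2, so K is a cut vertex.
Removing L increases the component count from 1 to 2, so L is a cut vertex.
By contrast removing H leaves 1 component; it is not a cut vertex. No other vertex is a cut vertex either.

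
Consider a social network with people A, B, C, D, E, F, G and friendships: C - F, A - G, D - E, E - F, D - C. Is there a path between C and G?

No

The component containing C is {C, D, E, F}, and G is not in it.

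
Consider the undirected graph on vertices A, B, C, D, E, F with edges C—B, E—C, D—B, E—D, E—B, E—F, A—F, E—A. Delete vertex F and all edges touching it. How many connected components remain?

With F gone, the remaining components are: {A, B, C, D, E}.
That is 1 component.

1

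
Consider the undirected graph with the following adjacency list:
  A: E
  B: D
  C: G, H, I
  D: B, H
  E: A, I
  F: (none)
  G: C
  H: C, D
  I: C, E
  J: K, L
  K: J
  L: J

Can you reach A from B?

From B we can reach A, B, C, D, E, G, H, I, which includes A.

Yes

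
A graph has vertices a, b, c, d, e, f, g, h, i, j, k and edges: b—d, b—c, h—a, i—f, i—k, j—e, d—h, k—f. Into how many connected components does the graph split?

g is isolated — a component by itself.
Starting from e we can reach e, j. That is one component of size 2.
Starting from f we can reach f, i, k. That is one component of size 3.
Starting from a we can reach a, b, c, d, h. That is one component of size 5.
Total: 4 components.

4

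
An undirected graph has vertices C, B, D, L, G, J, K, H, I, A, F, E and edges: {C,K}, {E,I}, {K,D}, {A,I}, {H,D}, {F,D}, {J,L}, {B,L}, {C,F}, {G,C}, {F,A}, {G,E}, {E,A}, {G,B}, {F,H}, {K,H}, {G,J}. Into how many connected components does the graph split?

Starting from A we can reach A, B, C, D, E, F, G, H, I, J, K, L. That is one component of size 12.
Total: 1 component.

1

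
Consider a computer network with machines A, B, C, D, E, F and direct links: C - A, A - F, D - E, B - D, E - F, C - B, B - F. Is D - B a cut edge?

After removing D - B, the path D-E-F-B still connects them, so the edge is not a bridge.

No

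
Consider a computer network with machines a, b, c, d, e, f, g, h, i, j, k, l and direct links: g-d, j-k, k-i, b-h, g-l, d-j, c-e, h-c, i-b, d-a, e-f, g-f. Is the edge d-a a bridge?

Yes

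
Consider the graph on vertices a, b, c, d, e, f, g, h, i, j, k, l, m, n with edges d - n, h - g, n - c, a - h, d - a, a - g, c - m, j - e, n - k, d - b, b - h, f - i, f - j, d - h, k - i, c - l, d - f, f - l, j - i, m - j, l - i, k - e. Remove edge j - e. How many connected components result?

j and e are still connected via j-i-k-e, so the component count stays at 1.

1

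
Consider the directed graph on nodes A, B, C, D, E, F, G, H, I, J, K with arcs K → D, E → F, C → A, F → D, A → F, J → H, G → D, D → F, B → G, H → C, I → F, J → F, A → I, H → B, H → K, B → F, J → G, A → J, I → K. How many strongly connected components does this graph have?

7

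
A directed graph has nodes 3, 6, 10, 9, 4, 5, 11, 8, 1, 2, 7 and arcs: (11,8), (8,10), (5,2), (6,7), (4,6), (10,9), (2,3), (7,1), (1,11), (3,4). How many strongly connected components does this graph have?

{3} is an SCC by itself.
{8} is an SCC by itself.
{2} is an SCC by itself.
{6} is an SCC by itself.
{4} is an SCC by itself.
(and 6 more singleton SCCs)
That gives 11 strongly connected components.

11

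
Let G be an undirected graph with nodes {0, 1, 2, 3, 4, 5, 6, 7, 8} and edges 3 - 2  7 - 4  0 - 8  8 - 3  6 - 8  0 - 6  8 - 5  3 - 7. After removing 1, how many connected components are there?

1

With 1 gone, the remaining components are: {0, 2, 3, 4, 5, 6, 7, 8}.
That is 1 component.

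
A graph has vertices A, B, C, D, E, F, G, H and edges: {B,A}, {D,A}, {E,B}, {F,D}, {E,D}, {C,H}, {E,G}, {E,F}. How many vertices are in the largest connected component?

6

Starting from C we can reach C, H. That is one component of size 2.
Starting from A we can reach A, B, D, E, F, G. That is one component of size 6.
The largest has 6 vertices.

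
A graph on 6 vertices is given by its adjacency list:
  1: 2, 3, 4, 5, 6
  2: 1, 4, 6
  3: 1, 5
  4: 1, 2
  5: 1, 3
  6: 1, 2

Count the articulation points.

Removing 1 increases the component count from 1 to 2, so 1 is a cut vertex.
By contrast removing 5 leaves 1 component; it is not a cut vertex. No other vertex is a cut vertex either.

1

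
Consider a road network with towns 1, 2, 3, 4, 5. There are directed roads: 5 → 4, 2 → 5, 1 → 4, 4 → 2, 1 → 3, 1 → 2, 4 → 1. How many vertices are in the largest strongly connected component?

4

{1, 2, 4, 5} are all mutually reachable — one SCC of size 4.
{3} is an SCC by itself.
The largest has 4 vertices.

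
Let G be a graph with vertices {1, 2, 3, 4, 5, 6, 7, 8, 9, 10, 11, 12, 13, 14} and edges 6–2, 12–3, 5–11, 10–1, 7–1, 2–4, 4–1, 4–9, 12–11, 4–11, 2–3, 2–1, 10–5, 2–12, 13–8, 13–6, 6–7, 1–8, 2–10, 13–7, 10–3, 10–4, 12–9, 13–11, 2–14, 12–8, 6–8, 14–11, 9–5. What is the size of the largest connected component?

Starting from 1 we can reach 1, 2, 3, 4, 5, 6, 7, 8, 9, 10, 11, 12, 13, 14. That is one component of size 14.
The largest has 14 vertices.

14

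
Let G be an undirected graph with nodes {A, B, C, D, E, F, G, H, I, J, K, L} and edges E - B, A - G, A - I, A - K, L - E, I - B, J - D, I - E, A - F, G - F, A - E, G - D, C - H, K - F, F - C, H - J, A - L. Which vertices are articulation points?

Removing A increases the component count from 1 to 2, so A is a cut vertex.
By contrast removing I leaves 1 component; it is not a cut vertex. No other vertex is a cut vertex either.

A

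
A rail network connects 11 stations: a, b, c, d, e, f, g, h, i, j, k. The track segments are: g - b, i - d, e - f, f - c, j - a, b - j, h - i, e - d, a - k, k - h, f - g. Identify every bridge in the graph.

c-f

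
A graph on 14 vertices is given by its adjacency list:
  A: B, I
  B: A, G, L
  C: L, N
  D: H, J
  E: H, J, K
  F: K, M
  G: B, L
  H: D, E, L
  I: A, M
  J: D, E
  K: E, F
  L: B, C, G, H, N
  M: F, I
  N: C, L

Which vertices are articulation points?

L

Removing L increases the component count from 1 to 2, so L is a cut vertex.
By contrast removing H leaves 1 component; it is not a cut vertex. No other vertex is a cut vertex either.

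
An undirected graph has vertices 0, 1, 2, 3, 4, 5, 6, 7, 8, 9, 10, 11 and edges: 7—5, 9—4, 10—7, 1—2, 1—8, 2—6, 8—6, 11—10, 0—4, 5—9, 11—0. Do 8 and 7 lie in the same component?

No

The component containing 8 is {1, 2, 6, 8}, and 7 is not in it.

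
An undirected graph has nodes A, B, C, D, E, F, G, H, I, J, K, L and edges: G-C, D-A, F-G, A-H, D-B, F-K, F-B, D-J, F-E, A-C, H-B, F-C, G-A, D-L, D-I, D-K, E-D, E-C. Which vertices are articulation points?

D

Removing D increases the component count from 1 to 4, so D is a cut vertex.
By contrast removing E leaves 1 component; it is not a cut vertex. No other vertex is a cut vertex either.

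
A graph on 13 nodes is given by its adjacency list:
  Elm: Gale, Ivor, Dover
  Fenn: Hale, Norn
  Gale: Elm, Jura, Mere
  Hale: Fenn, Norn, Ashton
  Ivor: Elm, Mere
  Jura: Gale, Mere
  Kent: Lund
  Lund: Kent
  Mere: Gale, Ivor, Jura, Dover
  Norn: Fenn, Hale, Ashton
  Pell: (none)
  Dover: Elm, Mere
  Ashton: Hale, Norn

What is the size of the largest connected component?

6

Pell is isolated — a component by itself.
Starting from Kent we can reach Kent, Lund. That is one component of size 2.
Starting from Fenn we can reach Fenn, Hale, Norn, Ashton. That is one component of size 4.
Starting from Elm we can reach Elm, Gale, Ivor, Jura, Mere, Dover. That is one component of size 6.
The largest has 6 vertices.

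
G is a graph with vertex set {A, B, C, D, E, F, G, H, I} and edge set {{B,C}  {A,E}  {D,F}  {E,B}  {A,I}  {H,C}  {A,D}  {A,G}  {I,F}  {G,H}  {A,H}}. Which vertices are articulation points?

A

Removing A increases the component count from 1 to 2, so A is a cut vertex.
By contrast removing I leaves 1 component; it is not a cut vertex. No other vertex is a cut vertex either.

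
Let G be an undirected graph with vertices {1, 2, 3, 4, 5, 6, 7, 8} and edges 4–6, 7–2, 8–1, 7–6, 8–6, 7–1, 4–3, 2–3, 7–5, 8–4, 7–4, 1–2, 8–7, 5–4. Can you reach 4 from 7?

Yes

From 7 we can reach 1, 2, 3, 4, 5, 6, 7, 8, which includes 4.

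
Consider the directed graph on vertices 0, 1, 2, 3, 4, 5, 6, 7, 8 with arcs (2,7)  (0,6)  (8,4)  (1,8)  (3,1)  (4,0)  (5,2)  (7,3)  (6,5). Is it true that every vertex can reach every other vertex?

Yes

From 0 we can reach every vertex (0, 1, 2, 3, 4, 5, 6, 7, 8), and every vertex can reach 0 (0, 1, 2, 3, 4, 5, 6, 7, 8). So the whole graph is one strongly connected component.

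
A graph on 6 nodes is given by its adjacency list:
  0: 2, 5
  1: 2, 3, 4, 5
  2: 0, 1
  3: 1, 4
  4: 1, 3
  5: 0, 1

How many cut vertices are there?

1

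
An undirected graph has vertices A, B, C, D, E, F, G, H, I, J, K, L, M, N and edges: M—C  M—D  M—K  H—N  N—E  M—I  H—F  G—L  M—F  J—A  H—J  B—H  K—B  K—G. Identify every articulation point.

G, H, J, K, M, N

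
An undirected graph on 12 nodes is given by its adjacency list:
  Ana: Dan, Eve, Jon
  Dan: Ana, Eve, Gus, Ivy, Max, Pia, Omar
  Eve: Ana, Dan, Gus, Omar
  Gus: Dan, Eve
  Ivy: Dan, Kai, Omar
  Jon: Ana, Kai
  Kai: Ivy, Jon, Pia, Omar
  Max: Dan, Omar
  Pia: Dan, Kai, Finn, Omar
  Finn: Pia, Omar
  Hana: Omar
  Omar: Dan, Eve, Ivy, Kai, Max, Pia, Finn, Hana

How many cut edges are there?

1

The edges on the cycle Omar-Dan-Gus-Eve-Omar are not bridges since each lies on that cycle.
But removing Omar-Hana disconnects Omar from Hana — this is a bridge.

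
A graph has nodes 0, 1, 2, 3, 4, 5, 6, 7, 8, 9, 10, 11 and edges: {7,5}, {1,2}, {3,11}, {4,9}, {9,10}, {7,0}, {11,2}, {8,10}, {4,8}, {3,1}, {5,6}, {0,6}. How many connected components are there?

Starting from 1 we can reach 1, 2, 3, 11. That is one component of size 4.
Starting from 4 we can reach 4, 8, 9, 10. That is one component of size 4.
Starting from 0 we can reach 0, 5, 6, 7. That is one component of size 4.
Total: 3 components.

3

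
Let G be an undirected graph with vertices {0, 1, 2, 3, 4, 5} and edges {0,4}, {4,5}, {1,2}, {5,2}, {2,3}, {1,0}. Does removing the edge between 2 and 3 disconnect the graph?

Removing 2-3 leaves no path between 2 and 3: the component count goes from 1 to 2. So it is a bridge.

Yes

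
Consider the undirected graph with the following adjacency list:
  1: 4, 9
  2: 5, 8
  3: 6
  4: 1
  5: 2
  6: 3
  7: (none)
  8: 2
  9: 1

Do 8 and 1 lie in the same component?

No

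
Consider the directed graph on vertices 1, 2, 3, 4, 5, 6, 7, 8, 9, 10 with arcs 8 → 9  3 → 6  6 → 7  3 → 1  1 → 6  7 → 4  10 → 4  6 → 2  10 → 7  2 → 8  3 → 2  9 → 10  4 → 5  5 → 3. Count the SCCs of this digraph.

1

{1, 2, 3, 4, 5, 6, 7, 8, 9, 10} are all mutually reachable — one SCC of size 10.
That gives 1 strongly connected component.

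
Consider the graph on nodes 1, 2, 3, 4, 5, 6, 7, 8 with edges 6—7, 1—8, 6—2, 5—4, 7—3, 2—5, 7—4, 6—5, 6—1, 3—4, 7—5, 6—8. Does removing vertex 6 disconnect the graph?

Deleting 6 raises the number of components from 1 to 2, so 6 is a cut vertex.

Yes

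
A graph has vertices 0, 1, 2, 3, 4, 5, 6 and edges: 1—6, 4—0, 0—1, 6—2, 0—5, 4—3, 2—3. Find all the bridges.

0-5

The edges on the cycle 4-0-1-6-2-3-4 are not bridges since each lies on that cycle.
But removing 0—5 disconnects 0 from 5 — this is a bridge.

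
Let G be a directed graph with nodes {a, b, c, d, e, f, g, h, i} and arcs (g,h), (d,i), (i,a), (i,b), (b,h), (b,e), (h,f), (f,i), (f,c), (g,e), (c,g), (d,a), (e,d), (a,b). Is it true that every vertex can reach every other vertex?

From b we can reach every vertex (a, b, c, d, e, f, g, h, i), and every vertex can reach b (a, b, c, d, e, f, g, h, i). So the whole graph is one strongly connected component.

Yes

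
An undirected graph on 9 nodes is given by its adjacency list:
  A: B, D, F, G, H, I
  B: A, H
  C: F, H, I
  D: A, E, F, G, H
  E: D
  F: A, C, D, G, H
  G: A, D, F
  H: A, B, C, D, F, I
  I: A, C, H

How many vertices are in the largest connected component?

Starting from A we can reach A, B, C, D, E, F, G, H, I. That is one component of size 9.
The largest has 9 vertices.

9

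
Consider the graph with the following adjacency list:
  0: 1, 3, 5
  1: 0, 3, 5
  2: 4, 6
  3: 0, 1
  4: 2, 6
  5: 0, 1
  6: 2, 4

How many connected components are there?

Starting from 2 we can reach 2, 4, 6. That is one component of size 3.
Starting from 0 we can reach 0, 1, 3, 5. That is one component of size 4.
Total: 2 components.

2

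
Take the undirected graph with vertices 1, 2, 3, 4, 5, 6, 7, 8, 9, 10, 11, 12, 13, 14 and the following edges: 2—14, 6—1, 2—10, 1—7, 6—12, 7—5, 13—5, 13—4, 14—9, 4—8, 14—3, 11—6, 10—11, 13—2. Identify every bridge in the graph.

The edges on the cycle 13-2-10-11-6-1-7-5-13 are not bridges since each lies on that cycle.
But removing 13—4 disconnects 13 from 4; removing 14—2 disconnects 14 from 2; removing 14—3 disconnects 14 from 3; removing 12—6 disconnects 12 from 6 — these are bridges.
In total 6 edges are bridges.

12-6, 13-4, 14-2, 14-3, 14-9, 4-8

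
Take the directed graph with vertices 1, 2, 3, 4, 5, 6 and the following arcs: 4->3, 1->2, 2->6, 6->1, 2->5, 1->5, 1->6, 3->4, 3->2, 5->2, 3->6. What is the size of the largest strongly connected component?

4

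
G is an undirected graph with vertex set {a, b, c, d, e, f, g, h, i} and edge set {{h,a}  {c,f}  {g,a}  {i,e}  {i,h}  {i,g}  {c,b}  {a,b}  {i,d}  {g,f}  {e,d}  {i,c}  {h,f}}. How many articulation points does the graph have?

1

Removing i increases the component count from 1 to 2, so i is a cut vertex.
By contrast removing g leaves 1 component; it is not a cut vertex. No other vertex is a cut vertex either.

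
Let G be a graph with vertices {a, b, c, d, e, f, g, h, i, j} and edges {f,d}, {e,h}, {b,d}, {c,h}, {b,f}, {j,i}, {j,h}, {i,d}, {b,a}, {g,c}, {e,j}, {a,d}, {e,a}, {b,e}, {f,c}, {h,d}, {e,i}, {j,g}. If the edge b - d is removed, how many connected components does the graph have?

1

b and d are still connected via b-a-d, so the component count stays at 1.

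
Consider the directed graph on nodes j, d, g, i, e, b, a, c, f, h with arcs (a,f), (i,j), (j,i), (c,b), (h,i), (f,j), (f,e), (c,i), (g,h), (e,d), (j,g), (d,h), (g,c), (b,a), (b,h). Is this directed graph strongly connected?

From h we can reach every vertex (a, b, c, d, e, f, g, h, i, j), and every vertex can reach h (a, b, c, d, e, f, g, h, i, j). So the whole graph is one strongly connected component.

Yes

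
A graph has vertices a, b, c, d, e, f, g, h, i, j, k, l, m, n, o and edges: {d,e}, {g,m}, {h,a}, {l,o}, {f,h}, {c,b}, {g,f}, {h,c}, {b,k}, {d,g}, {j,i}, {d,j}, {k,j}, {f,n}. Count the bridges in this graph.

6

The edges on the cycle d-g-f-h-c-b-k-j-d are not bridges since each lies on that cycle.
But removing l–o disconnects l from o; removing a–h disconnects a from h; removing g–m disconnects g from m; removing i–j disconnects i from j — these are bridges.
In total 6 edges are bridges.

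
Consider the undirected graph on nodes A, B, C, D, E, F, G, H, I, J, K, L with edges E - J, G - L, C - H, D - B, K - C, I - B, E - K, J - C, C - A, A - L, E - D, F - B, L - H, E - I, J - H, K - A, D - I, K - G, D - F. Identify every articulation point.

Removing E increases the component count from 1 to 2, so E is a cut vertex.
By contrast removing J leaves 1 component; it is not a cut vertex. No other vertex is a cut vertex either.

E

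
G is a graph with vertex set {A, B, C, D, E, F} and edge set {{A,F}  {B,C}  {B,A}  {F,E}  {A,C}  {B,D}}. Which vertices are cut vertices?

Removing A increases the component count from 1 to 2, so A is a cut vertex.
Removing B increases the component count from 1 to 2, so B is a cut vertex.
Removing F increases the component count from 1 to 2, so F is a cut vertex.
By contrast removing E leaves 1 component; it is not a cut vertex. No other vertex is a cut vertex either.

A, B, F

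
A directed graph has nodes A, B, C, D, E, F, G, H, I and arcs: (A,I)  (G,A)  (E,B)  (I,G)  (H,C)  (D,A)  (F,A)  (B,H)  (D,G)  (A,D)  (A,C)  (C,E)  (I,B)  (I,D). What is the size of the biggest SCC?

4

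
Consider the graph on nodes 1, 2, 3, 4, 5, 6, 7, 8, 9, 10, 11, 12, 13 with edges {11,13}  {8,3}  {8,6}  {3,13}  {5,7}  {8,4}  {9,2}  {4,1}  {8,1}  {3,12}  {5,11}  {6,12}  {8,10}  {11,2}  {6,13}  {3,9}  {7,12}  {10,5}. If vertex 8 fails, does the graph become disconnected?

Deleting 8 raises the number of components from 1 to 2, so 8 is a cut vertex.

Yes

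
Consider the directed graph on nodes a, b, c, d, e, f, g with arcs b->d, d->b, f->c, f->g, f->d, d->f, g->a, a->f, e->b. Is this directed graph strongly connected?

No

There is no directed path from f to e, so the graph is not strongly connected.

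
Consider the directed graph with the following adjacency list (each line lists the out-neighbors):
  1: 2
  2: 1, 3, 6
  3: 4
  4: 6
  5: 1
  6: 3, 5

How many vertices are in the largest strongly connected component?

6

{1, 2, 3, 4, 5, 6} are all mutually reachable — one SCC of size 6.
The largest has 6 vertices.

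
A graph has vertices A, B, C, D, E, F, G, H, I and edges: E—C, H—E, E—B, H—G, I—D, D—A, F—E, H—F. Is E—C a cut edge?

Yes

Removing E—C leaves no path between E and C: the component count goes from 2 to 3. So it is a bridge.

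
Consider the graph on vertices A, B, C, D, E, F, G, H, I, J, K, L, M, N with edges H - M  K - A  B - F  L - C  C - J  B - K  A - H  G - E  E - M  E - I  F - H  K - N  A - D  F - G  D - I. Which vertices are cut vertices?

C, K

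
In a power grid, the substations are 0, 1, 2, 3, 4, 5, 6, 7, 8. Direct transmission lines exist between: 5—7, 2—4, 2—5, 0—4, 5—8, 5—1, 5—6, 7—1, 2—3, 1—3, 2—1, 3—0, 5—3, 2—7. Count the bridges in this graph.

The edges on the cycle 2-5-1-3-0-4-2 are not bridges since each lies on that cycle.
But removing 8—5 disconnects 8 from 5; removing 5—6 disconnects 5 from 6 — these are bridges.
That makes 2 bridges.

2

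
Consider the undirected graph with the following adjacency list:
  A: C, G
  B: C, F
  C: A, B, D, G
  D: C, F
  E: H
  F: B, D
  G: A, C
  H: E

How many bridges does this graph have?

The edges on the cycle C-G-A-C are not bridges since each lies on that cycle.
But removing E-H disconnects E from H — this is a bridge.

1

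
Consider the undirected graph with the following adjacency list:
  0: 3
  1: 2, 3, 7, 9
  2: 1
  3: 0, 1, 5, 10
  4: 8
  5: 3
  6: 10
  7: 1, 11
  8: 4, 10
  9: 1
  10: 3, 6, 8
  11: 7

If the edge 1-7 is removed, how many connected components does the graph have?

Before removal there is 1 component.
1-7 is a bridge — removing it separates 1's side from 7's side.
After removal: 2 components.

2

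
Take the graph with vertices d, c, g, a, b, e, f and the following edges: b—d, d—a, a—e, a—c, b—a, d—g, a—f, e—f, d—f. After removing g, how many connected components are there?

1

With g gone, the remaining components are: {a, b, c, d, e, f}.
That is 1 component.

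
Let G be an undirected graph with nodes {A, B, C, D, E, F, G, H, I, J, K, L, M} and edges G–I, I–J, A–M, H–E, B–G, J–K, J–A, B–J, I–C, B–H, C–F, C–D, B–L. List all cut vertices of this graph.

Removing A increases the component count from 1 to 2, so A is a cut vertex.
Removing B increases the component count from 1 to 3, so B is a cut vertex.
Removing C increases the component count from 1 to 3, so C is a cut vertex.
Likewise H, I, J are cut vertices.
By contrast removing L leaves 1 component; it is not a cut vertex. No other vertex is a cut vertex either.

A, B, C, H, I, J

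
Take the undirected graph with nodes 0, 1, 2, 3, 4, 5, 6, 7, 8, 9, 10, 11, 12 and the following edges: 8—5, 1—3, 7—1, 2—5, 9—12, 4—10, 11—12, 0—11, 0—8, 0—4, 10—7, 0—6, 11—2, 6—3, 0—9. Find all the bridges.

none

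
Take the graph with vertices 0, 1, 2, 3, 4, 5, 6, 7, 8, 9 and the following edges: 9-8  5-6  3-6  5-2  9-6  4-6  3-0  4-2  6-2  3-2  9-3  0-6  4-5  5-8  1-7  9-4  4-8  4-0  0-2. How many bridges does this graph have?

1

The edges on the cycle 4-5-8-4 are not bridges since each lies on that cycle.
But removing 1-7 disconnects 1 from 7 — this is a bridge.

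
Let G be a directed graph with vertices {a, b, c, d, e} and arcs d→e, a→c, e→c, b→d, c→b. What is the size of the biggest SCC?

4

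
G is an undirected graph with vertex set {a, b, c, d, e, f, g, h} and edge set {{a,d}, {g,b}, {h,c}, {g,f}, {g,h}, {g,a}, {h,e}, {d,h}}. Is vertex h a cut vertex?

Deleting h raises the number of components from 1 to 3, so h is a cut vertex.

Yes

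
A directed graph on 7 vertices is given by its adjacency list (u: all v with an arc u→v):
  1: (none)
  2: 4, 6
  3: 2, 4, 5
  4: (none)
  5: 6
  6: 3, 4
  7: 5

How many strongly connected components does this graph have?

4

{2, 3, 5, 6} are all mutually reachable — one SCC of size 4.
{7} is an SCC by itself.
{4} is an SCC by itself.
{1} is an SCC by itself.
That gives 4 strongly connected components.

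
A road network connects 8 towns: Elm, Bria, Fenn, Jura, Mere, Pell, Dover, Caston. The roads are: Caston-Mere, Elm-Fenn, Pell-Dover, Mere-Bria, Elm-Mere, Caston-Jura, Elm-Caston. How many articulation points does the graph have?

Removing Elm increases the component count from 2 to 3, so Elm is a cut vertex.
Removing Mere increases the component count from 2 to 3, so Mere is a cut vertex.
Removing Caston increases the component count from 2 to 3, so Caston is a cut vertex.
By contrast removing Bria leaves 2 components; it is not a cut vertex. No other vertex is a cut vertex either.

3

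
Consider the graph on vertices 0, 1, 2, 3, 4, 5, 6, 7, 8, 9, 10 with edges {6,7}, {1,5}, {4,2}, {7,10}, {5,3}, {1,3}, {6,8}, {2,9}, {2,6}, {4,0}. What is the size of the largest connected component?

8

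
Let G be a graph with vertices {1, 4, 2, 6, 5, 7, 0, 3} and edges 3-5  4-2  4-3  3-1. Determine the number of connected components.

4

6 is isolated — a component by itself.
7 is isolated — a component by itself.
0 is isolated — a component by itself.
Starting from 1 we can reach 1, 2, 3, 4, 5. That is one component of size 5.
Total: 4 components.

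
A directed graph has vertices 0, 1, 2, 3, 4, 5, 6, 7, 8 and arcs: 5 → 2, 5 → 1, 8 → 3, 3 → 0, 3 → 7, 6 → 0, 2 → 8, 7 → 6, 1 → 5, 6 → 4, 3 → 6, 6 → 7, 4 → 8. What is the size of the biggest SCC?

{3, 4, 6, 7, 8} are all mutually reachable — one SCC of size 5.
{1, 5} are all mutually reachable — one SCC of size 2.
{2} is an SCC by itself.
{0} is an SCC by itself.
The largest has 5 vertices.

5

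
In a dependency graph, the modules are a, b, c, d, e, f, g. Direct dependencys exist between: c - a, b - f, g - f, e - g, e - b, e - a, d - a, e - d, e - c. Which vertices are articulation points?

e

Removing e increases the component count from 1 to 2, so e is a cut vertex.
By contrast removing g leaves 1 component; it is not a cut vertex. No other vertex is a cut vertex either.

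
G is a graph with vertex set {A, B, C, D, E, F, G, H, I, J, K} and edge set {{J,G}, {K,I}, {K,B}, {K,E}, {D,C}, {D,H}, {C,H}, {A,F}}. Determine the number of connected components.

Starting from G we can reach G, J. That is one component of size 2.
Starting from A we can reach A, F. That is one component of size 2.
Starting from C we can reach C, D, H. That is one component of size 3.
Starting from B we can reach B, E, I, K. That is one component of size 4.
Total: 4 components.

4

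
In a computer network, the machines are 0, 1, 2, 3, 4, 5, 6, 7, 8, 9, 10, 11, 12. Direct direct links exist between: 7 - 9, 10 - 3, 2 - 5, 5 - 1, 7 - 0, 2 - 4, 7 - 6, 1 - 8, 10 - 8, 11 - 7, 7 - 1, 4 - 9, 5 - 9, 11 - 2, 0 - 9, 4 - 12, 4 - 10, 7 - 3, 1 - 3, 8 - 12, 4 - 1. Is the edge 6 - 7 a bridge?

Yes

Removing 6 - 7 leaves no path between 6 and 7: the component count goes from 1 to 2. So it is a bridge.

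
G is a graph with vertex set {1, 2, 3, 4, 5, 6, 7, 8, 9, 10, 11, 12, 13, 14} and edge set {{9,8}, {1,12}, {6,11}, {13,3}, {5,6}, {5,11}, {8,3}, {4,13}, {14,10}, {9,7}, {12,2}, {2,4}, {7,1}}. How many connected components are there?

3

Starting from 10 we can reach 10, 14. That is one component of size 2.
Starting from 5 we can reach 5, 6, 11. That is one component of size 3.
Starting from 1 we can reach 1, 2, 3, 4, 7, 8, 9, 12, 13. That is one component of size 9.
Total: 3 components.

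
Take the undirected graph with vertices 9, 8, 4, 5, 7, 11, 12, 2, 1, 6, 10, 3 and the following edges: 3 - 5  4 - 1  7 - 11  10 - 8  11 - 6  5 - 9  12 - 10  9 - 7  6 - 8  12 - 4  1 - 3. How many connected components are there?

2 is isolated — a component by itself.
Starting from 1 we can reach 1, 3, 4, 5, 6, 7, 8, 9, 10, 11, 12. That is one component of size 11.
Total: 2 components.

2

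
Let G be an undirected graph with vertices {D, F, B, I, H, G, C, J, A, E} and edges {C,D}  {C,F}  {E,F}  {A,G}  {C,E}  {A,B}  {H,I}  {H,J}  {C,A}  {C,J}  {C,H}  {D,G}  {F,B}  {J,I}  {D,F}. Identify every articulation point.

Removing C increases the component count from 1 to 2, so C is a cut vertex.
By contrast removing G leaves 1 component; it is not a cut vertex. No other vertex is a cut vertex either.

C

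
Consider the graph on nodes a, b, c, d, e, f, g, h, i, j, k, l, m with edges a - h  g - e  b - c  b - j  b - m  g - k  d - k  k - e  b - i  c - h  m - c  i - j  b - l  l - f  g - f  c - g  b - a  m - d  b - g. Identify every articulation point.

b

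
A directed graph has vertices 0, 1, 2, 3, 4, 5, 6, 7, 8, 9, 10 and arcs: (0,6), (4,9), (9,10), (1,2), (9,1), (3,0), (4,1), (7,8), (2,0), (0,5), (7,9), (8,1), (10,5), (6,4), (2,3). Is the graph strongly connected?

There is no directed path from 4 to 8, so the graph is not strongly connected.

No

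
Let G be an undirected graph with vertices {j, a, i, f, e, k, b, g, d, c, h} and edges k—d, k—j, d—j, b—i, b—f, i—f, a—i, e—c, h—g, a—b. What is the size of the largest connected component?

Starting from g we can reach g, h. That is one component of size 2.
Starting from c we can reach c, e. That is one component of size 2.
Starting from d we can reach d, j, k. That is one component of size 3.
Starting from a we can reach a, b, f, i. That is one component of size 4.
The largest has 4 vertices.

4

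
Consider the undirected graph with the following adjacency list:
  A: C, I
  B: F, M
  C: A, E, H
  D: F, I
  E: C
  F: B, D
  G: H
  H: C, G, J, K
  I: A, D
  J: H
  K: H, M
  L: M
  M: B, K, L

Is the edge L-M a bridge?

Yes

Removing L-M leaves no path between L and M: the component count goes from 1 to 2. So it is a bridge.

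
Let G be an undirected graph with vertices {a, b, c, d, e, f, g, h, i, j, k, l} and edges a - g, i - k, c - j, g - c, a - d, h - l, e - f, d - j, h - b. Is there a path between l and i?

The component containing l is {b, h, l}, and i is not in it.

No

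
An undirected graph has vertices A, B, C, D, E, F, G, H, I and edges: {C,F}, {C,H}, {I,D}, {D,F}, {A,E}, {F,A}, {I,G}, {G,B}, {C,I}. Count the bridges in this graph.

The edges on the cycle C-I-D-F-C are not bridges since each lies on that cycle.
But removing F—A disconnects F from A; removing C—H disconnects C from H; removing I—G disconnects I from G; removing B—G disconnects B from G — these are bridges.
In total 5 edges are bridges.

5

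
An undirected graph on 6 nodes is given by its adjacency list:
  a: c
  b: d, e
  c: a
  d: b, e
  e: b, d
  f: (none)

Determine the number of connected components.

3

f is isolated — a component by itself.
Starting from a we can reach a, c. That is one component of size 2.
Starting from b we can reach b, d, e. That is one component of size 3.
Total: 3 components.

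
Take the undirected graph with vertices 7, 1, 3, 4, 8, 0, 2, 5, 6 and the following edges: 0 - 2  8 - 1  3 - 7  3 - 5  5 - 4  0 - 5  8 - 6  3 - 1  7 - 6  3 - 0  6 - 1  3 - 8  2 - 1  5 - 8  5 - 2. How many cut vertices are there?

1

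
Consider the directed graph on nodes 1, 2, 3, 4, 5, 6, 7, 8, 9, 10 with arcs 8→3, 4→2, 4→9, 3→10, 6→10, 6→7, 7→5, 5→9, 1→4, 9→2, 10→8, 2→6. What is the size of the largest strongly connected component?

{2, 5, 6, 7, 9} are all mutually reachable — one SCC of size 5.
{3, 8, 10} are all mutually reachable — one SCC of size 3.
{4} is an SCC by itself.
{1} is an SCC by itself.
The largest has 5 vertices.

5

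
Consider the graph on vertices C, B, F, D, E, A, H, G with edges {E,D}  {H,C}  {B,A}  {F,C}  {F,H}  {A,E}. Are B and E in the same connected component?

From B we can reach A, B, D, E, which includes E.

Yes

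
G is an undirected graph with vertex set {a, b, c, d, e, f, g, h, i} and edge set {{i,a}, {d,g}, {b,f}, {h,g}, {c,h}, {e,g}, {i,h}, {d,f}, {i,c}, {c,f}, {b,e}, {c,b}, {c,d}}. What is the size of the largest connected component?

Starting from a we can reach a, b, c, d, e, f, g, h, i. That is one component of size 9.
The largest has 9 vertices.

9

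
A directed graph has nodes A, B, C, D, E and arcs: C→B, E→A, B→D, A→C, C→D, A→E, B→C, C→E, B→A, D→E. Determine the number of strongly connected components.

{A, B, C, D, E} are all mutually reachable — one SCC of size 5.
That gives 1 strongly connected component.

1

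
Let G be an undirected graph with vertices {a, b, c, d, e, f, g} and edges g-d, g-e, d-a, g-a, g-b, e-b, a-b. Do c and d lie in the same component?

No

The component containing c is {c}, and d is not in it.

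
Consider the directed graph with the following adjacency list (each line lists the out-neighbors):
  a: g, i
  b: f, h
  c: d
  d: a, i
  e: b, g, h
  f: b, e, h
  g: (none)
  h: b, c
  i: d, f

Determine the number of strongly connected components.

{a, b, c, d, e, f, h, i} are all mutually reachable — one SCC of size 8.
{g} is an SCC by itself.
That gives 2 strongly connected components.

2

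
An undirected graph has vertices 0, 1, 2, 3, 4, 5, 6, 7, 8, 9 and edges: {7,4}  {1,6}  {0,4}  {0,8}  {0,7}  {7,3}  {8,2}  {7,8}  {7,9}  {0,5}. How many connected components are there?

Starting from 1 we can reach 1, 6. That is one component of size 2.
Starting from 0 we can reach 0, 2, 3, 4, 5, 7, 8, 9. That is one component of size 8.
Total: 2 components.

2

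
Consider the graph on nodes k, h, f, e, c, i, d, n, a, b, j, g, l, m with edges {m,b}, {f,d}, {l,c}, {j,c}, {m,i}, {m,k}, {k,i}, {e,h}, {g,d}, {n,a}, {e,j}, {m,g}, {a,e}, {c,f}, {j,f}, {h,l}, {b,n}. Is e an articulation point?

Deleting e leaves 1 component (was 1) (its neighbors a, h, j remain connected to each other), so e is not a cut vertex.

No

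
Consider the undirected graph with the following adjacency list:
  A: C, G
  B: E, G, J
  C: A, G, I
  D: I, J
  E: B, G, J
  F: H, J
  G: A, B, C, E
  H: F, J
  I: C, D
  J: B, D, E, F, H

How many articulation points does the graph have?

1

Removing J increases the component count from 1 to 2, so J is a cut vertex.
By contrast removing E leaves 1 component; it is not a cut vertex. No other vertex is a cut vertex either.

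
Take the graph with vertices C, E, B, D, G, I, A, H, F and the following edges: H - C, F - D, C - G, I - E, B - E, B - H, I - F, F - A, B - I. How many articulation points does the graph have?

5

Removing B increases the component count from 1 to 2, so B is a cut vertex.
Removing C increases the component count from 1 to 2, so C is a cut vertex.
Removing F increases the component count from 1 to 3, so F is a cut vertex.
Likewise H, I are cut vertices.
By contrast removing A leaves 1 component; it is not a cut vertex. No other vertex is a cut vertex either.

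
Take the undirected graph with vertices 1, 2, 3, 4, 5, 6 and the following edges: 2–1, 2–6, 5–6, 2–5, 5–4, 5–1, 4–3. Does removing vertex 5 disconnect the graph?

Yes

Deleting 5 raises the number of components from 1 to 2, so 5 is a cut vertex.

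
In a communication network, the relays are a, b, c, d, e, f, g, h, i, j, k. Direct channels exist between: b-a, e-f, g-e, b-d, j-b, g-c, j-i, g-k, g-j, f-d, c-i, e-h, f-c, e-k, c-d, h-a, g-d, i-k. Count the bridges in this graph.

0

The edges on the cycle g-e-h-a-b-j-g are not bridges since each lies on that cycle.
Every edge lies on some cycle, so there are no bridges.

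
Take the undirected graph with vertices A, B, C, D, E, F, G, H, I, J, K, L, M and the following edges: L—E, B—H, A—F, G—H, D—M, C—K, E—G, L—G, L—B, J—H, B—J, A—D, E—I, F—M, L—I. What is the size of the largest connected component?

7

Starting from C we can reach C, K. That is one component of size 2.
Starting from A we can reach A, D, F, M. That is one component of size 4.
Starting from B we can reach B, E, G, H, I, J, L. That is one component of size 7.
The largest has 7 vertices.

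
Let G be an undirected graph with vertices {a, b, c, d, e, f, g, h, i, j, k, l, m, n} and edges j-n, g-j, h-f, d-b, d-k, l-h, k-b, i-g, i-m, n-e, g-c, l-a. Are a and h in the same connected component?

From a we can reach a, f, h, l, which includes h.

Yes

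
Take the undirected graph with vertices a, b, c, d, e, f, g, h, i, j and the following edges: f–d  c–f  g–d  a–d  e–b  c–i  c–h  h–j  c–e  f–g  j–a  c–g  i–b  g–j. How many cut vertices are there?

1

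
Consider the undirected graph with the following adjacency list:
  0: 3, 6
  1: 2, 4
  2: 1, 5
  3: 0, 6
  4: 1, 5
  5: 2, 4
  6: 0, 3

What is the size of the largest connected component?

Starting from 0 we can reach 0, 3, 6. That is one component of size 3.
Starting from 1 we can reach 1, 2, 4, 5. That is one component of size 4.
The largest has 4 vertices.

4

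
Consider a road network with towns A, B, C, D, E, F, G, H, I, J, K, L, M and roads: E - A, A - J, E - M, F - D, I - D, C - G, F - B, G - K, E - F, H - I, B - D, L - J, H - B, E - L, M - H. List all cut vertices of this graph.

E, G

Removing E increases the component count from 2 to 3, so E is a cut vertex.
Removing G increases the component count from 2 to 3, so G is a cut vertex.
By contrast removing K leaves 2 components; it is not a cut vertex. No other vertex is a cut vertex either.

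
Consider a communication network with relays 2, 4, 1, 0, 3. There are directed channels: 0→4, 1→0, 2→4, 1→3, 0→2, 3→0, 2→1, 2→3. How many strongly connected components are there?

{0, 1, 2, 3} are all mutually reachable — one SCC of size 4.
{4} is an SCC by itself.
That gives 2 strongly connected components.

2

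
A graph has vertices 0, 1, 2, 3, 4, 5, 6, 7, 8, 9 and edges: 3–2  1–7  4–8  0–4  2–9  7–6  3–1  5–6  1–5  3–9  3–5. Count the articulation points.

2

Removing 3 increases the component count from 2 to 3, so 3 is a cut vertex.
Removing 4 increases the component count from 2 to 3, so 4 is a cut vertex.
By contrast removing 6 leaves 2 components; it is not a cut vertex. No other vertex is a cut vertex either.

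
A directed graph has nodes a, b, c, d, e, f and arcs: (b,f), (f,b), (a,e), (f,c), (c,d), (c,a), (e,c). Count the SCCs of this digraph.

3

{a, c, e} are all mutually reachable — one SCC of size 3.
{b, f} are all mutually reachable — one SCC of size 2.
{d} is an SCC by itself.
That gives 3 strongly connected components.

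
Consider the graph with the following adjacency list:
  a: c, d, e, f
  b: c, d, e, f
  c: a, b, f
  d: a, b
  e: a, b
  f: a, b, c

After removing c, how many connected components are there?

With c gone, the remaining components are: {a, b, d, e, f}.
That is 1 component.

1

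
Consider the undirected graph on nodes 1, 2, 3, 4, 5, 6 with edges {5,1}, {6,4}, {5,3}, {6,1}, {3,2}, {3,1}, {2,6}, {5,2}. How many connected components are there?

1

Starting from 1 we can reach 1, 2, 3, 4, 5, 6. That is one component of size 6.
Total: 1 component.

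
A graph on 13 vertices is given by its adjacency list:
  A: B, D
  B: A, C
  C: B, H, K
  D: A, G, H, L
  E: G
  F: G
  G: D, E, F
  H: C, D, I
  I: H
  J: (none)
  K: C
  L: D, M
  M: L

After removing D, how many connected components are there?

4

With D gone, the remaining components are: {J}; {L, M}; {E, F, G}; {A, B, C, H, I, K}.
That is 4 components.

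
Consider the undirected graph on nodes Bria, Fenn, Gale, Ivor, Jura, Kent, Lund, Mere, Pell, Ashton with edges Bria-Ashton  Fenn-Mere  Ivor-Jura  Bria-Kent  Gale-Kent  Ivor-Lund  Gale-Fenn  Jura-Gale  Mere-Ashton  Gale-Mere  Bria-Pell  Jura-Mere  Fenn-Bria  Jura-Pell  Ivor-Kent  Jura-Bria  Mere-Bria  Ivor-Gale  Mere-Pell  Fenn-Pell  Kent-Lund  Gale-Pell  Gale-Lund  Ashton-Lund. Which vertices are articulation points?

Removing Pell, for instance, still leaves 1 component. No single vertex removal increases the component count — the graph has no articulation points.

none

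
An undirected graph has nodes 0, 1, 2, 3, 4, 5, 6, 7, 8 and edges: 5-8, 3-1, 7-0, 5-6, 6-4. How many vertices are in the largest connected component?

2 is isolated — a component by itself.
Starting from 0 we can reach 0, 7. That is one component of size 2.
Starting from 1 we can reach 1, 3. That is one component of size 2.
Starting from 4 we can reach 4, 5, 6, 8. That is one component of size 4.
The largest has 4 vertices.

4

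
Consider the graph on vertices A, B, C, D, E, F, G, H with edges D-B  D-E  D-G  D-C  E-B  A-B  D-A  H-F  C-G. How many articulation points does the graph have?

Removing D increases the component count from 2 to 3, so D is a cut vertex.
By contrast removing C leaves 2 components; it is not a cut vertex. No other vertex is a cut vertex either.

1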